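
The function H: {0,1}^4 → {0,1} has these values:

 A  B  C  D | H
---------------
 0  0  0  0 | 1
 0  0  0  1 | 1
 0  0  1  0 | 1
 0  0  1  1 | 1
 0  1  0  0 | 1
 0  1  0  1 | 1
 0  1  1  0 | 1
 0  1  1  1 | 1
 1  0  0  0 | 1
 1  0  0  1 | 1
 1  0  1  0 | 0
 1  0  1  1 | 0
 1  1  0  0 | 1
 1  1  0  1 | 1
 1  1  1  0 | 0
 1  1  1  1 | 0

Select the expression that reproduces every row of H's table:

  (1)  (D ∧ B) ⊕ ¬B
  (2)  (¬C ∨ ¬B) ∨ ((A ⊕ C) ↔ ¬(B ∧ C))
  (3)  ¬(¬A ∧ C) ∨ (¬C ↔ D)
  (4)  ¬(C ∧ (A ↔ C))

(1) fails at (0,1,0,0): the formula yields 0, H is 1.
(2) fails at (0,1,1,0): the formula yields 0, H is 1.
(3) fails at (0,0,1,1): the formula yields 0, H is 1.
Only (4) survives; checking it on all 16 rows confirms it matches H.

4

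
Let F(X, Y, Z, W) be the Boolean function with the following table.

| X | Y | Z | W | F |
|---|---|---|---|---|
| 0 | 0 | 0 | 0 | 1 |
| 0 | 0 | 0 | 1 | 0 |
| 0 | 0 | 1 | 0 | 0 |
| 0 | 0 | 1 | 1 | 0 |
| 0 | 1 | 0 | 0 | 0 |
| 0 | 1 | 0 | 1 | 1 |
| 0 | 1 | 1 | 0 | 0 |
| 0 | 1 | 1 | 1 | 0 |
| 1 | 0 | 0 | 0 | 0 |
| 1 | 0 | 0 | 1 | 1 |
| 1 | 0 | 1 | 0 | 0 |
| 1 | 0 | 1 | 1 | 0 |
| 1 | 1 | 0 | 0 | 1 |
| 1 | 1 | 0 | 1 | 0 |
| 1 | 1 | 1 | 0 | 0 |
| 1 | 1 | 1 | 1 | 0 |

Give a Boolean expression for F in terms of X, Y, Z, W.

F(X, Y, Z, W) = (((((~X & ~Y) & ~Z) & ~W) | (((~X & Y) & ~Z) & W)) | (((X & ~Y) & ~Z) & W)) | (((X & Y) & ~Z) & ~W)

Collect the rows where F=1 — (0,0,0,0), (0,1,0,1), (1,0,0,1), (1,1,0,0) — and write one minterm per row: ¬X·¬Y·¬Z·¬W, ¬X·Y·¬Z·W, X·¬Y·¬Z·W, X·Y·¬Z·¬W. Their union (logical OR) reproduces the table exactly.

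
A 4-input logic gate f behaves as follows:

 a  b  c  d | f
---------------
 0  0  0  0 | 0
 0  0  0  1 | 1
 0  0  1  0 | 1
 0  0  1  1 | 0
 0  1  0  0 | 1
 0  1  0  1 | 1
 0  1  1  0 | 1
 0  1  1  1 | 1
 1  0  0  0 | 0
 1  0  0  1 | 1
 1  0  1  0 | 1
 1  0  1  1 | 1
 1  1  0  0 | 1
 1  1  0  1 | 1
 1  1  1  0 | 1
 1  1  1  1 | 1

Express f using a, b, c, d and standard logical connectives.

f is 0 on only 3 rows — (0,0,0,0), (0,0,1,1), (1,0,0,0). Writing each as a minterm (¬a·¬b·¬c·¬d, ¬a·¬b·c·d, a·¬b·¬c·¬d) and OR-ing them characterizes exactly where f=0, so f is the negation of that disjunction.

f(a, b, c, d) = not (((((not a and not b) and not c) and not d) or (((not a and not b) and c) and d)) or (((a and not b) and not c) and not d))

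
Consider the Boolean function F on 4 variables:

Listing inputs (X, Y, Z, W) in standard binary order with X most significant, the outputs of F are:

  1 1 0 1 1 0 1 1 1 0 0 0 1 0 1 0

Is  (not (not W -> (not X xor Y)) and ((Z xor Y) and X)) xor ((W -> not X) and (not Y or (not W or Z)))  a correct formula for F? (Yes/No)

No

Evaluate (not (not W -> (not X xor Y)) and ((Z xor Y) and X)) xor ((W -> not X) and (not Y or (not W or Z))) on each row and compare to F:
  X=0, Y=0, Z=0, W=0: formula gives 1, F = 1 ✓
  X=0, Y=0, Z=0, W=1: formula gives 1, F = 1 ✓
  X=0, Y=0, Z=1, W=0: formula gives 1, but F = 0 ✗
Since they disagree at (0,0,1,0), the expression is not a correct formula for F.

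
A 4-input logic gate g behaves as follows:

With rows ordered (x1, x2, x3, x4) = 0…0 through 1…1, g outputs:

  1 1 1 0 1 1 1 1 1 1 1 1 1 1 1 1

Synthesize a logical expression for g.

Only row (0,0,1,1) gives 0. So g is 1 everywhere except there — the complement of the minterm ¬x1·¬x2·x3·x4.

g(x1, x2, x3, x4) = NOT (((NOT x1 AND NOT x2) AND x3) AND x4)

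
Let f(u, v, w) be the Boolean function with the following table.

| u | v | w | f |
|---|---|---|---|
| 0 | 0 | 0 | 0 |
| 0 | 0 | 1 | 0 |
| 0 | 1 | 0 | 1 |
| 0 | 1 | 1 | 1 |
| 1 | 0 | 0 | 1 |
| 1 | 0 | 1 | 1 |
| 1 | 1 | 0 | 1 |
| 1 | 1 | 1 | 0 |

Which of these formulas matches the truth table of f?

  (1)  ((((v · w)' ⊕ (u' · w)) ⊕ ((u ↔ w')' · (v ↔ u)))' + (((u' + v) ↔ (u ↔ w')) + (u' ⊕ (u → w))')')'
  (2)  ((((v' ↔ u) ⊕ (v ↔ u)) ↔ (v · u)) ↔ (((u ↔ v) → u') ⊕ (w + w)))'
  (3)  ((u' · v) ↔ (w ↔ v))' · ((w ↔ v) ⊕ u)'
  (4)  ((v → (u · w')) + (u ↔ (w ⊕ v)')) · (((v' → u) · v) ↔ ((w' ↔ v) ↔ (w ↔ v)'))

1

(2): at (0,0,0) it gives 1, but f = 0 — eliminated.
(3): at (0,1,1) it gives 0, but f = 1 — eliminated.
(4): at (0,1,1) it gives 0, but f = 1 — eliminated.
That leaves (1). Evaluating it on every row reproduces the table of f exactly.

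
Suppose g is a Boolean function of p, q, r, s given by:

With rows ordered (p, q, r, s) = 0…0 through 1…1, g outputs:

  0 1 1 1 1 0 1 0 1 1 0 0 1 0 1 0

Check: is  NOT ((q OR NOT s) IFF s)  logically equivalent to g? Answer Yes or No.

No

Check the formula against g row by row:
  p=0, q=0, r=0, s=0: formula gives 1, but g = 0 ✗
Since they disagree at (0,0,0,0), the expression is not a correct formula for g.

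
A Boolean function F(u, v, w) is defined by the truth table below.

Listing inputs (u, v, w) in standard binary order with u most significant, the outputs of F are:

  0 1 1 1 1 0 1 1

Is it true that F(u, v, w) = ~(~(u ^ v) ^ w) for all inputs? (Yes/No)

No

Evaluate ~(~(u ^ v) ^ w) on each row and compare to F:
  u=0, v=0, w=0: formula gives 0, F = 0 ✓
  u=0, v=0, w=1: formula gives 1, F = 1 ✓
  u=0, v=1, w=0: formula gives 1, F = 1 ✓
  u=0, v=1, w=1: formula gives 0, but F = 1 ✗
Row (0,1,1) is a counterexample, so the formula is not equivalent to F.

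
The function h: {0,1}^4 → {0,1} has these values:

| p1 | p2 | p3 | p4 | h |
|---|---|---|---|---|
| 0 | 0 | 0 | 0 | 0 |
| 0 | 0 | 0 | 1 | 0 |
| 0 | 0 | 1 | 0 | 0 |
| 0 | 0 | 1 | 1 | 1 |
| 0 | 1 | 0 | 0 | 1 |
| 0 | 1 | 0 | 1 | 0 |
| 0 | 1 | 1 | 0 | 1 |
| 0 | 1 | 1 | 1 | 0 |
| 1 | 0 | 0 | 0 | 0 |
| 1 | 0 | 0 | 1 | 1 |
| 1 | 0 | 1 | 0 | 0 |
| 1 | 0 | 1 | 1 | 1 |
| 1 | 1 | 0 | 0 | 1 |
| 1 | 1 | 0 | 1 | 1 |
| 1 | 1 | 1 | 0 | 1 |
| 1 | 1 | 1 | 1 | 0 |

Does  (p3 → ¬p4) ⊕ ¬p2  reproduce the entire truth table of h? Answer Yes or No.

No

Test each input against both h and the formula:
  p1=0, p2=0, p3=0, p4=0: formula gives 0, h = 0 ✓
  p1=0, p2=0, p3=0, p4=1: formula gives 0, h = 0 ✓
  p1=0, p2=0, p3=1, p4=0: formula gives 0, h = 0 ✓
  p1=0, p2=0, p3=1, p4=1: formula gives 1, h = 1 ✓
  …
  p1=0, p2=1, p3=0, p4=1: formula gives 1, but h = 0 ✗
Row (0,1,0,1) is a counterexample, so the formula is not equivalent to h.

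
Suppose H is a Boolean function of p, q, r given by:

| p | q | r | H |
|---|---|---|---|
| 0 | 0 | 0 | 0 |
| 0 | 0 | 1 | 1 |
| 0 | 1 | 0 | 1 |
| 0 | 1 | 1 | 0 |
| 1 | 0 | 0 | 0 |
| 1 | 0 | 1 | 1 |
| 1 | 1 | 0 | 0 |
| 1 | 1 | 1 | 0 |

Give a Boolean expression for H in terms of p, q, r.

The 1-rows are (0,0,1), (0,1,0), (1,0,1). Each contributes one minterm — ¬p·¬q·r; ¬p·q·¬r; p·¬q·r — and their disjunction is a sum-of-products form of H.

H(p, q, r) = (((~p & ~q) & r) | ((~p & q) & ~r)) | ((p & ~q) & r)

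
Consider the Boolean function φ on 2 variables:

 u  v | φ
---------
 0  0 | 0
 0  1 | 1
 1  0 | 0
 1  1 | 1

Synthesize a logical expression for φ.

Collect the rows where φ=1 — (0,1), (1,1) — and write one minterm per row: ¬u·v, u·v. Their union (logical OR) reproduces the table exactly.

φ(u, v) = (not u and v) or (u and v)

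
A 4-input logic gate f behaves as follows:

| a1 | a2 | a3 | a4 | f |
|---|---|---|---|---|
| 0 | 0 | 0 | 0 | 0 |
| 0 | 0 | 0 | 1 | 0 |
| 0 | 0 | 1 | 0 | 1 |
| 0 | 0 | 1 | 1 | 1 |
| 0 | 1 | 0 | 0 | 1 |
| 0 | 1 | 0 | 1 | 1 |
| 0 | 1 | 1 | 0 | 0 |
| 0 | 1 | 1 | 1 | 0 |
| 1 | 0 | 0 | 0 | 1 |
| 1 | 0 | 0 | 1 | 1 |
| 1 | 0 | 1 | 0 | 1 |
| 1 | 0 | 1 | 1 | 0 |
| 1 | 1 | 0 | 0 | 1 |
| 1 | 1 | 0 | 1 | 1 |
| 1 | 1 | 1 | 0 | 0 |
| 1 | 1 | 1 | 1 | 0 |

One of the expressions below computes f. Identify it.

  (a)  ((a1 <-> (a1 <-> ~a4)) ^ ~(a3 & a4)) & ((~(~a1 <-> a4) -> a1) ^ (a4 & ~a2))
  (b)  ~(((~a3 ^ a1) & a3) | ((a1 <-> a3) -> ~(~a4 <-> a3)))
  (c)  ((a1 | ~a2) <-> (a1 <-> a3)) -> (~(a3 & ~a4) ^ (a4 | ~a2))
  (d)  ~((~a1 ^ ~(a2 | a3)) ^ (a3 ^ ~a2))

c

(a): at (0,0,1,0) it gives 0, but f = 1 — eliminated.
(b): at (0,0,0,1) it gives 1, but f = 0 — eliminated.
(d): at (0,0,1,0) it gives 0, but f = 1 — eliminated.
Only (c) survives; checking it on all 16 rows confirms it matches f.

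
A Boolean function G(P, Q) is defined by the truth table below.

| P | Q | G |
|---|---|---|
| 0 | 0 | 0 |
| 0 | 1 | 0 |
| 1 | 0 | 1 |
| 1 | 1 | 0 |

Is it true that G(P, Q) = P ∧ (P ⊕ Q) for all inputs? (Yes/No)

Yes

Check the formula against G row by row:
  P=0, Q=0: formula gives 0, G = 0 ✓
  P=0, Q=1: formula gives 0, G = 0 ✓
  P=1, Q=0: formula gives 1, G = 1 ✓
  P=1, Q=1: formula gives 0, G = 0 ✓
No disagreement on any input; they are logically equivalent.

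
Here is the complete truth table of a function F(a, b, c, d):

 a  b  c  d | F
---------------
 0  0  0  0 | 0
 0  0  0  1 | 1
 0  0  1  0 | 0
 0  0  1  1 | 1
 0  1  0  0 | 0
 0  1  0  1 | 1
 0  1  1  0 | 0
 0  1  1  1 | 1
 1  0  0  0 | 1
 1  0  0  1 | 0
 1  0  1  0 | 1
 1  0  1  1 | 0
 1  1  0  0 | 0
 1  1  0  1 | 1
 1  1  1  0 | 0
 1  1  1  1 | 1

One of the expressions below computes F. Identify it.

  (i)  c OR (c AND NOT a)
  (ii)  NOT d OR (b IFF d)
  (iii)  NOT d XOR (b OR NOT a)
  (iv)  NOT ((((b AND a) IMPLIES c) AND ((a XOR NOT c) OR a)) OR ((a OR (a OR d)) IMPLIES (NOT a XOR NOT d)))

(i): at (0,0,0,1) it gives 0, but F = 1 — eliminated.
(ii): at (0,0,0,0) it gives 1, but F = 0 — eliminated.
(iv): at (0,0,0,1) it gives 0, but F = 1 — eliminated.
(iii) is the remaining candidate, and it agrees with F on all 16 inputs.

iii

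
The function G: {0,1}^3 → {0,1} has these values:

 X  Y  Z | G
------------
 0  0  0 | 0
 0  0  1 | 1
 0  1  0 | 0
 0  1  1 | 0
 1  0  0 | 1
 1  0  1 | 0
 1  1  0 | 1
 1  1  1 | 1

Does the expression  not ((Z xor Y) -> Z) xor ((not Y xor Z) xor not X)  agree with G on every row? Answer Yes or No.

Check the formula against G row by row:
  X=0, Y=0, Z=0: formula gives 0, G = 0 ✓
  X=0, Y=0, Z=1: formula gives 1, G = 1 ✓
  X=0, Y=1, Z=0: formula gives 0, G = 0 ✓
  X=0, Y=1, Z=1: formula gives 0, G = 0 ✓
  X=1, Y=0, Z=0: formula gives 1, G = 1 ✓
  …and likewise for the remaining 3 rows.
All 8 rows match — the expression computes G exactly.

Yes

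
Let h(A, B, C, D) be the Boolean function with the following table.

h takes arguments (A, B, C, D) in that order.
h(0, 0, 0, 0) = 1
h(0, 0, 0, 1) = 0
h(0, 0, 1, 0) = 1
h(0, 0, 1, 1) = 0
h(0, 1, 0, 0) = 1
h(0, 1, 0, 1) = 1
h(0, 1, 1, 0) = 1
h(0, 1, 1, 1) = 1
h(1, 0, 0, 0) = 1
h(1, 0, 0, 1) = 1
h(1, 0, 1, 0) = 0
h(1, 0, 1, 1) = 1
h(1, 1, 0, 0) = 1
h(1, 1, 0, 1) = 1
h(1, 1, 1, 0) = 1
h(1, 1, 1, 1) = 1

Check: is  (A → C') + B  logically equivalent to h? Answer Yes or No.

Check the formula against h row by row:
  A=0, B=0, C=0, D=0: formula gives 1, h = 1 ✓
  A=0, B=0, C=0, D=1: formula gives 1, but h = 0 ✗
Row (0,0,0,1) is a counterexample, so the formula is not equivalent to h.

No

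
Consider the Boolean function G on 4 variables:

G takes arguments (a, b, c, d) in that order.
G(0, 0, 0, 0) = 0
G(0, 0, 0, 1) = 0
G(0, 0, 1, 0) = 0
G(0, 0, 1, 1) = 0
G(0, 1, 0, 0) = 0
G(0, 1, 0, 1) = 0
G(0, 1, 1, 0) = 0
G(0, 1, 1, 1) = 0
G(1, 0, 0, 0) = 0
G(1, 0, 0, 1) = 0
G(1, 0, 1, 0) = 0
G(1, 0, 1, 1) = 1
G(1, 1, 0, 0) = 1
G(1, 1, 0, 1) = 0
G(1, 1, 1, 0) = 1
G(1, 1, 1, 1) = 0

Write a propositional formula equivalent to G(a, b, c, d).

The 1-rows are (1,0,1,1), (1,1,0,0), (1,1,1,0). Each contributes one minterm — a·¬b·c·d; a·b·¬c·¬d; a·b·c·¬d — and their disjunction is a sum-of-products form of G.

G(a, b, c, d) = ((((a ∧ ¬b) ∧ c) ∧ d) ∨ (((a ∧ b) ∧ ¬c) ∧ ¬d)) ∨ (((a ∧ b) ∧ c) ∧ ¬d)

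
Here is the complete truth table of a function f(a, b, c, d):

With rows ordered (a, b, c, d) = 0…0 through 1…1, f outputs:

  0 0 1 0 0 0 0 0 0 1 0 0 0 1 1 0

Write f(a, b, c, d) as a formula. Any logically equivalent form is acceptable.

The 1-rows are (0,0,1,0), (1,0,0,1), (1,1,0,1), (1,1,1,0). Each contributes one minterm — ¬a·¬b·c·¬d; a·¬b·¬c·d; a·b·¬c·d; a·b·c·¬d — and their disjunction is a sum-of-products form of f.

f(a, b, c, d) = (((((NOT a AND NOT b) AND c) AND NOT d) OR (((a AND NOT b) AND NOT c) AND d)) OR (((a AND b) AND NOT c) AND d)) OR (((a AND b) AND c) AND NOT d)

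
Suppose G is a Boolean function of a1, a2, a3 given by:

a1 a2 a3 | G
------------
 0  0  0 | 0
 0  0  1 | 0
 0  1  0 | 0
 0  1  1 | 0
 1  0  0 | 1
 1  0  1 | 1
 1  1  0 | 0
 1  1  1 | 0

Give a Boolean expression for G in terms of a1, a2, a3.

G(a1, a2, a3) = ((a1 ∧ ¬a2) ∧ ¬a3) ∨ ((a1 ∧ ¬a2) ∧ a3)

Collect the rows where G=1 — (1,0,0), (1,0,1) — and write one minterm per row: a1·¬a2·¬a3, a1·¬a2·a3. Their union (logical OR) reproduces the table exactly.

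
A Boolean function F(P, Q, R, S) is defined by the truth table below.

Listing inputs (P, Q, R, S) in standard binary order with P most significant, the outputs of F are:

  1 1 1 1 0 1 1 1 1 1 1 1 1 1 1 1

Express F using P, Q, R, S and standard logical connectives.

F is 0 on exactly one input, (0,1,0,0), whose minterm is ¬P·Q·¬R·¬S. So F is the negation of that single conjunction.

F(P, Q, R, S) = not (((not P and Q) and not R) and not S)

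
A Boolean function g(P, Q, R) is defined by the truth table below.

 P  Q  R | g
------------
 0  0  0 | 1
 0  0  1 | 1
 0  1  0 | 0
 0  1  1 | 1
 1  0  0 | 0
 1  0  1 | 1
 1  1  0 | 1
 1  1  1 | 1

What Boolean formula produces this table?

g(P, Q, R) = not (((not P and Q) and not R) or ((P and not Q) and not R))

g is 0 on only 2 rows — (0,1,0), (1,0,0). Writing each as a minterm (¬P·Q·¬R, P·¬Q·¬R) and OR-ing them characterizes exactly where g=0, so g is the negation of that disjunction.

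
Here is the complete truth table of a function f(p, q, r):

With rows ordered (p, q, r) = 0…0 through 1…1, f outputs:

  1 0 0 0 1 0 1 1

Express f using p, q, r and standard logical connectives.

Collect the rows where f=1 — (0,0,0), (1,0,0), (1,1,0), (1,1,1) — and write one minterm per row: ¬p·¬q·¬r, p·¬q·¬r, p·q·¬r, p·q·r. Their union (logical OR) reproduces the table exactly.

f(p, q, r) = ((((~p & ~q) & ~r) | ((p & ~q) & ~r)) | ((p & q) & ~r)) | ((p & q) & r)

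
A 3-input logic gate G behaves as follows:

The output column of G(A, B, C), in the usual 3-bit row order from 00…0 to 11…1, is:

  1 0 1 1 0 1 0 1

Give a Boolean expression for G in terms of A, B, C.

G is 0 on only 3 rows — (0,0,1), (1,0,0), (1,1,0). Writing each as a minterm (¬A·¬B·C, A·¬B·¬C, A·B·¬C) and OR-ing them characterizes exactly where G=0, so G is the negation of that disjunction.

G(A, B, C) = not ((((not A and not B) and C) or ((A and not B) and not C)) or ((A and B) and not C))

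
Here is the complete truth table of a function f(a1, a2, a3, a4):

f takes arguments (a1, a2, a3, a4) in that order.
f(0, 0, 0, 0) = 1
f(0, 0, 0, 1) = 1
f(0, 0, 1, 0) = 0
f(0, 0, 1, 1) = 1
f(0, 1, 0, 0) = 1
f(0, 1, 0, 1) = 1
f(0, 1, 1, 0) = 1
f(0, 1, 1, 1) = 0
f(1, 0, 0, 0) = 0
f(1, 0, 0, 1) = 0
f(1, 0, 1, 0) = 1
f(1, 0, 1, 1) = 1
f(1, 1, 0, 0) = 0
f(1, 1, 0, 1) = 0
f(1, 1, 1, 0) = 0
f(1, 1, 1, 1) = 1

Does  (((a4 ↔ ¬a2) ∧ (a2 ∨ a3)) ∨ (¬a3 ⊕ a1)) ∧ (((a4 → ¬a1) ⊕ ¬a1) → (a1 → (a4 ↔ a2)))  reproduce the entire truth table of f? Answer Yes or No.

Yes

Check the formula against f row by row:
  a1=0, a2=0, a3=0, a4=0: formula gives 1, f = 1 ✓
  a1=0, a2=0, a3=0, a4=1: formula gives 1, f = 1 ✓
  a1=0, a2=0, a3=1, a4=0: formula gives 0, f = 0 ✓
  a1=0, a2=0, a3=1, a4=1: formula gives 1, f = 1 ✓
  … (the remaining 12 rows also agree.)
No disagreement on any input; they are logically equivalent.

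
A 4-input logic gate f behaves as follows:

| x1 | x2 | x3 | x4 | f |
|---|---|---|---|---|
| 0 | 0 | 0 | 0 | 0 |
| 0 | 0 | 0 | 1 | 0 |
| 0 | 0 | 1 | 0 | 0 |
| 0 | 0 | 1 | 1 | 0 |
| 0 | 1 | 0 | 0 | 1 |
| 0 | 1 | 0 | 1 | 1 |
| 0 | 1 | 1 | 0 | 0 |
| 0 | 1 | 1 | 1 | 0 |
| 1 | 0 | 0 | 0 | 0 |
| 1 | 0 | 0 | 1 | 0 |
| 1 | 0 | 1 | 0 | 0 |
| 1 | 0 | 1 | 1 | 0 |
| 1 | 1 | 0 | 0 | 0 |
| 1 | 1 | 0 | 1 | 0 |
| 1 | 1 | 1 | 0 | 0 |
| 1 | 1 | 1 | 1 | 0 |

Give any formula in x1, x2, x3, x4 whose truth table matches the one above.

f(x1, x2, x3, x4) = (((~x1 & x2) & ~x3) & ~x4) | (((~x1 & x2) & ~x3) & x4)

f=1 on 2 inputs: (0,1,0,0), (0,1,0,1). Reading each as a conjunction of literals (¬x1·x2·¬x3·¬x4, ¬x1·x2·¬x3·x4) and taking the OR gives the canonical DNF.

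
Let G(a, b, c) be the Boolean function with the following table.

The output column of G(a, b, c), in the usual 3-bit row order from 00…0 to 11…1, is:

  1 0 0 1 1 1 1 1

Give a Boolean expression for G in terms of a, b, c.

The 0-rows are (0,0,1), (0,1,0). Take each as a conjunction (¬a·¬b·c, ¬a·b·¬c), form their disjunction, and complement — that gives a formula that is 1 everywhere G is.

G(a, b, c) = (((a' · b') · c) + ((a' · b) · c'))'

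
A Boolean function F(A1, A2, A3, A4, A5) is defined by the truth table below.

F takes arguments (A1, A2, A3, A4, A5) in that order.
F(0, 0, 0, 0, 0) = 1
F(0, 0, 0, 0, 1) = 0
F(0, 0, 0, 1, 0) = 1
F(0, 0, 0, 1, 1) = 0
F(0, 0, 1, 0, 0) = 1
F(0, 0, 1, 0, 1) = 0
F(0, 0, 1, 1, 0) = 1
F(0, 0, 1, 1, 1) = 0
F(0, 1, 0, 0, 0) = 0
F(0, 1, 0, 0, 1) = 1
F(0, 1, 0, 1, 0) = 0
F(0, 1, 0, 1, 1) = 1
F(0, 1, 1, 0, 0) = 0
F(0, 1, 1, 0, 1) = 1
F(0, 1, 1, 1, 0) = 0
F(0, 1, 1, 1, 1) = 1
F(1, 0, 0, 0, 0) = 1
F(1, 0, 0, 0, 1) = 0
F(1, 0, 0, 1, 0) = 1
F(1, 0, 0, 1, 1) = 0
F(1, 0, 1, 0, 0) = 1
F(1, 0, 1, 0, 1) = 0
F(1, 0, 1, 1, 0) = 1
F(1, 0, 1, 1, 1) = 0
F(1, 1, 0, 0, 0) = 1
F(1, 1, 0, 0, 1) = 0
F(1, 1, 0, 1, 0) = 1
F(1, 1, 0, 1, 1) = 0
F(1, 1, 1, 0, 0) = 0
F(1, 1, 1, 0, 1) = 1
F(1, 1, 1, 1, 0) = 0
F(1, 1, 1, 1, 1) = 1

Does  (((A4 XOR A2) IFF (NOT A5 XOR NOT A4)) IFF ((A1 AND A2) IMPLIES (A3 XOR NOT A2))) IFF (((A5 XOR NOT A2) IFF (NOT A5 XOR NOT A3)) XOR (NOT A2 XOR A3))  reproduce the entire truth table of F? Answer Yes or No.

Yes

Check the formula against F row by row:
  A1=0, A2=0, A3=0, A4=0, A5=0: formula gives 1, F = 1 ✓
  A1=0, A2=0, A3=0, A4=0, A5=1: formula gives 0, F = 0 ✓
  A1=0, A2=0, A3=0, A4=1, A5=0: formula gives 1, F = 1 ✓
  A1=0, A2=0, A3=0, A4=1, A5=1: formula gives 0, F = 0 ✓
  … (the remaining 28 rows also agree.)
No disagreement on any input; they are logically equivalent.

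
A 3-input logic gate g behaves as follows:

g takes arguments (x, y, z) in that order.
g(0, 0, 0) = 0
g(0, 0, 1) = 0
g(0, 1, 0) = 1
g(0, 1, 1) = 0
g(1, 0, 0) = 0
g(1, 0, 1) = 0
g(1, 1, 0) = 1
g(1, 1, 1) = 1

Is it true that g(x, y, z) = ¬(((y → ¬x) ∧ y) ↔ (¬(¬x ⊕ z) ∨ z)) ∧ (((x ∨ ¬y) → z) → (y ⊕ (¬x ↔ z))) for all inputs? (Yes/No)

Evaluate ¬(((y → ¬x) ∧ y) ↔ (¬(¬x ⊕ z) ∨ z)) ∧ (((x ∨ ¬y) → z) → (y ⊕ (¬x ↔ z))) on each row and compare to g:
  x=0, y=0, z=0: formula gives 0, g = 0 ✓
  x=0, y=0, z=1: formula gives 1, but g = 0 ✗
Row (0,0,1) is a counterexample, so the formula is not equivalent to g.

No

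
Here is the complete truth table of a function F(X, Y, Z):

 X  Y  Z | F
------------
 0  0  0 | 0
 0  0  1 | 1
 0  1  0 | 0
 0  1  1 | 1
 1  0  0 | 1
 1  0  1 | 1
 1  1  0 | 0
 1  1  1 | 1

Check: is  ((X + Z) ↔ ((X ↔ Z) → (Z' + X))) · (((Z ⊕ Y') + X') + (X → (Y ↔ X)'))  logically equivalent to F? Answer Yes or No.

Test each input against both F and the formula:
  X=0, Y=0, Z=0: formula gives 0, F = 0 ✓
  X=0, Y=0, Z=1: formula gives 1, F = 1 ✓
  X=0, Y=1, Z=0: formula gives 0, F = 0 ✓
  X=0, Y=1, Z=1: formula gives 1, F = 1 ✓
  X=1, Y=0, Z=0: formula gives 1, F = 1 ✓
  …and likewise for the remaining 3 rows.
Every row agrees, so the formula is equivalent.

Yes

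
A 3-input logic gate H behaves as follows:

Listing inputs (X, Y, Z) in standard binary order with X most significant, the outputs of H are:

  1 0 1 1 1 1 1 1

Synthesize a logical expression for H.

H(X, Y, Z) = NOT ((NOT X AND NOT Y) AND Z)

H is 0 on exactly one input, (0,0,1), whose minterm is ¬X·¬Y·Z. So H is the negation of that single conjunction.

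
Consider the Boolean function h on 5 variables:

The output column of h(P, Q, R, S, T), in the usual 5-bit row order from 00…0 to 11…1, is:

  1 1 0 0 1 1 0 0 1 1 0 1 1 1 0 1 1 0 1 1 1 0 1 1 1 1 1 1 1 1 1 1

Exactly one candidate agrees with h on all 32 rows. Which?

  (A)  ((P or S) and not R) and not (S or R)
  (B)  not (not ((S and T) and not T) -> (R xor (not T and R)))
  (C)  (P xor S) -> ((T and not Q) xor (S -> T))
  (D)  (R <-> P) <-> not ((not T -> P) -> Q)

C

(A): at (0,0,0,0,0) it gives 0, but h = 1 — eliminated.
(B): at (0,0,0,1,0) it gives 1, but h = 0 — eliminated.
(D): at (0,0,0,0,0) it gives 0, but h = 1 — eliminated.
(C) is the remaining candidate, and it agrees with h on all 32 inputs.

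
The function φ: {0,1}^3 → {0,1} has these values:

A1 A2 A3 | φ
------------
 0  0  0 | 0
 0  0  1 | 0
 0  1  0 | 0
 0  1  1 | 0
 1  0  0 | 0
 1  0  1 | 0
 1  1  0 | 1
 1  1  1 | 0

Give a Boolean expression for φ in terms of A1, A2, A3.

φ(A1, A2, A3) = (A1 & A2) & ~A3

Only row (1,1,0) gives 1. That row's minterm A1·A2·¬A3 is φ directly.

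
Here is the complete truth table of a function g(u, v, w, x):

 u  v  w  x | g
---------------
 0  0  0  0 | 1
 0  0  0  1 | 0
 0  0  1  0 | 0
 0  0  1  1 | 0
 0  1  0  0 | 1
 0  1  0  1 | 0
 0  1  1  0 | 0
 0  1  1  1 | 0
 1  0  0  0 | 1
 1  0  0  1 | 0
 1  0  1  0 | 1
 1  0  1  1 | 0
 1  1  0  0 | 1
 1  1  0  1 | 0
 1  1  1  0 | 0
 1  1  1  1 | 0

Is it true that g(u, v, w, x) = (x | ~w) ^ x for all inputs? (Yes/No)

No

Check the formula against g row by row:
  u=0, v=0, w=0, x=0: formula gives 1, g = 1 ✓
  u=0, v=0, w=0, x=1: formula gives 0, g = 0 ✓
  u=0, v=0, w=1, x=0: formula gives 0, g = 0 ✓
  u=0, v=0, w=1, x=1: formula gives 0, g = 0 ✓
  …
  u=1, v=0, w=1, x=0: formula gives 0, but g = 1 ✗
A single disagreement suffices: at (1,0,1,0) they differ, so the formula does not compute g.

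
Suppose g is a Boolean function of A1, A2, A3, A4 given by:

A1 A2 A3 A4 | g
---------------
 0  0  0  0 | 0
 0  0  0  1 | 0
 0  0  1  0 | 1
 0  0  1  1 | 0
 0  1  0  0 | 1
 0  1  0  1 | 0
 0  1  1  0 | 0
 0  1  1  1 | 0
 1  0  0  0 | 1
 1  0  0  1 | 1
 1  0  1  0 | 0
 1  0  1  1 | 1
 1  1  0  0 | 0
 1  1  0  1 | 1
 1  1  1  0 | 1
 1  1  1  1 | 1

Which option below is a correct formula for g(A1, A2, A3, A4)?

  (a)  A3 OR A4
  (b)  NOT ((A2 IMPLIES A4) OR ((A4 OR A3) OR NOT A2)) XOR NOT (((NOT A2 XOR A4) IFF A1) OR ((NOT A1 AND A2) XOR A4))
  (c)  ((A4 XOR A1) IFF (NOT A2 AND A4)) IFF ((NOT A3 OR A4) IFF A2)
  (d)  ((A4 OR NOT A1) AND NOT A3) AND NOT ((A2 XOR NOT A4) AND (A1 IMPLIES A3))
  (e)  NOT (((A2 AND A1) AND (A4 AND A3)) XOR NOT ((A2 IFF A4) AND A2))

(a) fails at (0,0,0,1): the formula yields 1, g is 0.
(b) fails at (0,0,0,0): the formula yields 1, g is 0.
(d) fails at (0,0,0,1): the formula yields 1, g is 0.
(e) fails at (0,0,1,0): the formula yields 0, g is 1.
Only (c) survives; checking it on all 16 rows confirms it matches g.

c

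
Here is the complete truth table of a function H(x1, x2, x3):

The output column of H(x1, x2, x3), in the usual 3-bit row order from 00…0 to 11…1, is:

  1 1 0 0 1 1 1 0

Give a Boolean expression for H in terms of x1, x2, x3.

H(x1, x2, x3) = ((((x1' · x2) · x3') + ((x1' · x2) · x3)) + ((x1 · x2) · x3))'

H is 0 on only 3 rows — (0,1,0), (0,1,1), (1,1,1). Writing each as a minterm (¬x1·x2·¬x3, ¬x1·x2·x3, x1·x2·x3) and OR-ing them characterizes exactly where H=0, so H is the negation of that disjunction.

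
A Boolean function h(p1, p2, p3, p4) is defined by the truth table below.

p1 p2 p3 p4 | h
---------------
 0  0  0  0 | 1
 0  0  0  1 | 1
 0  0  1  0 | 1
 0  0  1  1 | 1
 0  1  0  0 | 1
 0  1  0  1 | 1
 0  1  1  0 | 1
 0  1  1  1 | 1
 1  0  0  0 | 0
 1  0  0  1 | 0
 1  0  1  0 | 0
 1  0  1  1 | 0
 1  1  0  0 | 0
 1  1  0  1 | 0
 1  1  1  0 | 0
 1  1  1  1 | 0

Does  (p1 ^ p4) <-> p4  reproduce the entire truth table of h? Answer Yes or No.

Yes

Test each input against both h and the formula:
  p1=0, p2=0, p3=0, p4=0: formula gives 1, h = 1 ✓
  p1=0, p2=0, p3=0, p4=1: formula gives 1, h = 1 ✓
  p1=0, p2=0, p3=1, p4=0: formula gives 1, h = 1 ✓
  p1=0, p2=0, p3=1, p4=1: formula gives 1, h = 1 ✓
  … (the remaining 12 rows also agree.)
All 16 rows match — the expression computes h exactly.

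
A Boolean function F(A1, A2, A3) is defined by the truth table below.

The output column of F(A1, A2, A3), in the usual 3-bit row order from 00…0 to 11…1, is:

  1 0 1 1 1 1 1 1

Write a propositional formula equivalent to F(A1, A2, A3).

F(A1, A2, A3) = ~((~A1 & ~A2) & A3)

Only row (0,0,1) gives 0. So F is 1 everywhere except there — the complement of the minterm ¬A1·¬A2·A3.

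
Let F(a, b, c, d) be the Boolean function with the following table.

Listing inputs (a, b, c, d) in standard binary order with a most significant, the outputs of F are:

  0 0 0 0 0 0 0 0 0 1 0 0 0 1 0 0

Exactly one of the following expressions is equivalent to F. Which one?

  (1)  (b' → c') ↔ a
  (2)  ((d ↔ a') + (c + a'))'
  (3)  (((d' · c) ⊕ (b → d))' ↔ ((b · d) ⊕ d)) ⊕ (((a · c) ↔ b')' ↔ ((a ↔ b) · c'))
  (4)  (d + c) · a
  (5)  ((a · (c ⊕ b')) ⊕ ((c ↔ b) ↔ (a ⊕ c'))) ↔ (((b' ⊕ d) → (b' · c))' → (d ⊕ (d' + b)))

(1): at (0,0,1,0) it gives 1, but F = 0 — eliminated.
(3): at (0,0,0,1) it gives 1, but F = 0 — eliminated.
(4): at (1,0,1,0) it gives 1, but F = 0 — eliminated.
(5): at (0,0,0,0) it gives 1, but F = 0 — eliminated.
Only (2) survives; checking it on all 16 rows confirms it matches F.

2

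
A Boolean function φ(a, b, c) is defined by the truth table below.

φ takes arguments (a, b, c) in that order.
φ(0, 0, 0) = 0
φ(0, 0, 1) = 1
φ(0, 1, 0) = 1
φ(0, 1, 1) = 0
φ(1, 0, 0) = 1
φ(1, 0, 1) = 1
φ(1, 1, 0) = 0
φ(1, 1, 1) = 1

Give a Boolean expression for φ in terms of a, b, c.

φ(a, b, c) = ¬((((¬a ∧ ¬b) ∧ ¬c) ∨ ((¬a ∧ b) ∧ c)) ∨ ((a ∧ b) ∧ ¬c))

φ is 0 on only 3 rows — (0,0,0), (0,1,1), (1,1,0). Writing each as a minterm (¬a·¬b·¬c, ¬a·b·c, a·b·¬c) and OR-ing them characterizes exactly where φ=0, so φ is the negation of that disjunction.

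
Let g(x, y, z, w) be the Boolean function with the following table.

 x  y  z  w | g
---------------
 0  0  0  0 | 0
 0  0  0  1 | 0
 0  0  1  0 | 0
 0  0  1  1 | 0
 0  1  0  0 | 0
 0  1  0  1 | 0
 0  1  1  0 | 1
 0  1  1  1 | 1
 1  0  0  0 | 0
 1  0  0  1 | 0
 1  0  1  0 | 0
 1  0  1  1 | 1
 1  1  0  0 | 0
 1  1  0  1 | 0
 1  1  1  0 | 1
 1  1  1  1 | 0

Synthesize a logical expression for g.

g(x, y, z, w) = (((((not x and y) and z) and not w) or (((not x and y) and z) and w)) or (((x and not y) and z) and w)) or (((x and y) and z) and not w)

g=1 on 4 inputs: (0,1,1,0), (0,1,1,1), (1,0,1,1), (1,1,1,0). Reading each as a conjunction of literals (¬x·y·z·¬w, ¬x·y·z·w, x·¬y·z·w, x·y·z·¬w) and taking the OR gives the canonical DNF.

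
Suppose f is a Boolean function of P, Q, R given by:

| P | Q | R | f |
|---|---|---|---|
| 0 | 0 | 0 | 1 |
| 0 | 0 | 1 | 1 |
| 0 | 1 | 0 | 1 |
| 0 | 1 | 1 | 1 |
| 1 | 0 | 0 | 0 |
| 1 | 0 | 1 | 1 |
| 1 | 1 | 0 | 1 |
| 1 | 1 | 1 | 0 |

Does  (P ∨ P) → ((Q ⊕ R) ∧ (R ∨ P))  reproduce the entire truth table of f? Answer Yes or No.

Test each input against both f and the formula:
  P=0, Q=0, R=0: formula gives 1, f = 1 ✓
  P=0, Q=0, R=1: formula gives 1, f = 1 ✓
  P=0, Q=1, R=0: formula gives 1, f = 1 ✓
  P=0, Q=1, R=1: formula gives 1, f = 1 ✓
  P=1, Q=0, R=0: formula gives 0, f = 0 ✓
  …and likewise for the remaining 3 rows.
All 8 rows match — the expression computes f exactly.

Yes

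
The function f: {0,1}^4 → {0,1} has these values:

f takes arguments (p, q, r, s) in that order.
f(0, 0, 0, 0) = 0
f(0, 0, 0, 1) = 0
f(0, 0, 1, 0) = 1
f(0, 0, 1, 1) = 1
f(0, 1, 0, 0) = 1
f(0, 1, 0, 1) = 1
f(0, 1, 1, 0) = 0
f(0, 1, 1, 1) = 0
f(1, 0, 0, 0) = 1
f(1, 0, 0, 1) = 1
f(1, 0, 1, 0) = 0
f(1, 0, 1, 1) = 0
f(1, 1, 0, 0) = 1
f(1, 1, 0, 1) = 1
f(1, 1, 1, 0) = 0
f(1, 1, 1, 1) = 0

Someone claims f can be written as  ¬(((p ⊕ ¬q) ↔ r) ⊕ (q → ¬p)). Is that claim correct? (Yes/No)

Check the formula against f row by row:
  p=0, q=0, r=0, s=0: formula gives 0, f = 0 ✓
  p=0, q=0, r=0, s=1: formula gives 0, f = 0 ✓
  p=0, q=0, r=1, s=0: formula gives 1, f = 1 ✓
  p=0, q=0, r=1, s=1: formula gives 1, f = 1 ✓
  …and likewise for the remaining 12 rows.
No disagreement on any input; they are logically equivalent.

Yes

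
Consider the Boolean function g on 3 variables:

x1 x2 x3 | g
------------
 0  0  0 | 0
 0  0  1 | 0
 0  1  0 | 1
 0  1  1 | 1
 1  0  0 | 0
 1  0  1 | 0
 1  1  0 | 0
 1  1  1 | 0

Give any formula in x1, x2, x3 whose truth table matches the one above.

Collect the rows where g=1 — (0,1,0), (0,1,1) — and write one minterm per row: ¬x1·x2·¬x3, ¬x1·x2·x3. Their union (logical OR) reproduces the table exactly.

g(x1, x2, x3) = ((x1' · x2) · x3') + ((x1' · x2) · x3)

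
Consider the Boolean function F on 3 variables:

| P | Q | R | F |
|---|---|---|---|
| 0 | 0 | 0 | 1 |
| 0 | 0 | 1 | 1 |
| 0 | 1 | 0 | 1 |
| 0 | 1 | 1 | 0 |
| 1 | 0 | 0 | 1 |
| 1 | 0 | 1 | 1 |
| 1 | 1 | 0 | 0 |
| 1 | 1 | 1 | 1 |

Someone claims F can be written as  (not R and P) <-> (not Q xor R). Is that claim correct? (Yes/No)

No

Check the formula against F row by row:
  P=0, Q=0, R=0: formula gives 0, but F = 1 ✗
Since they disagree at (0,0,0), the expression is not a correct formula for F.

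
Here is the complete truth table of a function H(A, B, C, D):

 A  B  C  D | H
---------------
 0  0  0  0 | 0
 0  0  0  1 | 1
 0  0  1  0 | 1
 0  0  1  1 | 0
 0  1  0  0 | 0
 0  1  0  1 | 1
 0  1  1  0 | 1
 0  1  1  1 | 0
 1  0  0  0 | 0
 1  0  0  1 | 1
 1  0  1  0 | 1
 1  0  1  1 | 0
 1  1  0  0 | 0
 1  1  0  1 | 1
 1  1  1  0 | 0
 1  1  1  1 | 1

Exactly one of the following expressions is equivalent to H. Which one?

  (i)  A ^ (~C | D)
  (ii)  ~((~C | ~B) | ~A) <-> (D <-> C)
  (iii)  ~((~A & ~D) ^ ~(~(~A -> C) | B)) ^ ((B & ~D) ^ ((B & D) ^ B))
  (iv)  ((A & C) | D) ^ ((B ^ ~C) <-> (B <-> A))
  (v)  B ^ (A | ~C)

ii

(i) fails at (0,0,0,0): the formula yields 1, H is 0.
(iii) fails at (0,1,1,0): the formula yields 0, H is 1.
(iv) fails at (0,0,0,0): the formula yields 1, H is 0.
(v) fails at (0,0,0,0): the formula yields 1, H is 0.
(ii) is the remaining candidate, and it agrees with H on all 16 inputs.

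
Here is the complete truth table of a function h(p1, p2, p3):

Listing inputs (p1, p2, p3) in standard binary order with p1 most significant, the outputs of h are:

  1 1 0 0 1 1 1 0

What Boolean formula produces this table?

h(p1, p2, p3) = NOT ((((NOT p1 AND p2) AND NOT p3) OR ((NOT p1 AND p2) AND p3)) OR ((p1 AND p2) AND p3))

The 0-rows are (0,1,0), (0,1,1), (1,1,1). Take each as a conjunction (¬p1·p2·¬p3, ¬p1·p2·p3, p1·p2·p3), form their disjunction, and complement — that gives a formula that is 1 everywhere h is.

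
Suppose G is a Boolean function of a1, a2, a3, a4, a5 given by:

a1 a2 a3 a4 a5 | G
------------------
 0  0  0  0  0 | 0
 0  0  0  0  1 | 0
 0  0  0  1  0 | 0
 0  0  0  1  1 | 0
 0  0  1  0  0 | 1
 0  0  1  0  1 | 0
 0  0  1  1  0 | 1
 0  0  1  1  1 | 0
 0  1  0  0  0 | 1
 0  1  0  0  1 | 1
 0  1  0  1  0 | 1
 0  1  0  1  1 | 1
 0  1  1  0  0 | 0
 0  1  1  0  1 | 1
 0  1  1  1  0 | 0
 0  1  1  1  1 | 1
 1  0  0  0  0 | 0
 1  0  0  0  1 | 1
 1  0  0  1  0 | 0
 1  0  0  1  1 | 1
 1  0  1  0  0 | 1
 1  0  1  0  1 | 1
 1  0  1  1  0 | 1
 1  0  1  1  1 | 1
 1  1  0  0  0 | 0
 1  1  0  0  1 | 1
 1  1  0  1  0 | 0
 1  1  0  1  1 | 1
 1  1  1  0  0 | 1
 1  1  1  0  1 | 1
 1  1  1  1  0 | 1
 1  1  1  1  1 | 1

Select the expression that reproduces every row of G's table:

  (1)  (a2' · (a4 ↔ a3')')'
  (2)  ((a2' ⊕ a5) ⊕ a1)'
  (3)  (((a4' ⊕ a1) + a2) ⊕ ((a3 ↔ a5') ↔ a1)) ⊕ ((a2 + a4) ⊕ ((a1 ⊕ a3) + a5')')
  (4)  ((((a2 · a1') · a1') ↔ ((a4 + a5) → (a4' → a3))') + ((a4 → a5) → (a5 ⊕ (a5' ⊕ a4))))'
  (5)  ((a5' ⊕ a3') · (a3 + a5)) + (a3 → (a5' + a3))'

3

(1) fails at (0,0,0,1,0): the formula yields 1, G is 0.
(2) fails at (0,0,0,0,1): the formula yields 1, G is 0.
(4) fails at (0,0,1,0,0): the formula yields 0, G is 1.
(5) fails at (0,0,0,0,1): the formula yields 1, G is 0.
(3) is the remaining candidate, and it agrees with G on all 32 inputs.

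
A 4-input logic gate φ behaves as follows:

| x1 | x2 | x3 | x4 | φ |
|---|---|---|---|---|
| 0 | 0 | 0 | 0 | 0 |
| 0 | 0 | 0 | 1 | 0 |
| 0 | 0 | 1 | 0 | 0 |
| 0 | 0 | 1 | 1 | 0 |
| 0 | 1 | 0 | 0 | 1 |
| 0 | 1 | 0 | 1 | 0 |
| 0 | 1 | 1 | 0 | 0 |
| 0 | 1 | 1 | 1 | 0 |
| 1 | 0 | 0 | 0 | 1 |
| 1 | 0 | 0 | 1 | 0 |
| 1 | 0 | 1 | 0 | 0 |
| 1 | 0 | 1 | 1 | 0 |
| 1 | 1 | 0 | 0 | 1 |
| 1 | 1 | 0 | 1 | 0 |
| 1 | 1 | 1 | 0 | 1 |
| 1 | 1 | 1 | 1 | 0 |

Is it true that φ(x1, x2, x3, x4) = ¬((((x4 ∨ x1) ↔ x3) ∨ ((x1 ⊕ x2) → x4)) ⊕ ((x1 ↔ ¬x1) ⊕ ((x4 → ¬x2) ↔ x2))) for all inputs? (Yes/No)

Yes

Test each input against both φ and the formula:
  x1=0, x2=0, x3=0, x4=0: formula gives 0, φ = 0 ✓
  x1=0, x2=0, x3=0, x4=1: formula gives 0, φ = 0 ✓
  x1=0, x2=0, x3=1, x4=0: formula gives 0, φ = 0 ✓
  x1=0, x2=0, x3=1, x4=1: formula gives 0, φ = 0 ✓
  … (the remaining 12 rows also agree.)
All 16 rows match — the expression computes φ exactly.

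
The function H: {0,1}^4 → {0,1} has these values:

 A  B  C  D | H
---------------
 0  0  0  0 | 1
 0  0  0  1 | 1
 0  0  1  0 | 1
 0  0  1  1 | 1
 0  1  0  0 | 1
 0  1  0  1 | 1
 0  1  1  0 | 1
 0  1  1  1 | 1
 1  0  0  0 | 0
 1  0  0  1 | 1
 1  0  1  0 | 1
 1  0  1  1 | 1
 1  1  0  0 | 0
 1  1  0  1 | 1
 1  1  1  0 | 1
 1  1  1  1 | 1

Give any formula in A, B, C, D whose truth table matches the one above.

H is 0 on only 2 rows — (1,0,0,0), (1,1,0,0). Writing each as a minterm (A·¬B·¬C·¬D, A·B·¬C·¬D) and OR-ing them characterizes exactly where H=0, so H is the negation of that disjunction.

H(A, B, C, D) = ¬((((A ∧ ¬B) ∧ ¬C) ∧ ¬D) ∨ (((A ∧ B) ∧ ¬C) ∧ ¬D))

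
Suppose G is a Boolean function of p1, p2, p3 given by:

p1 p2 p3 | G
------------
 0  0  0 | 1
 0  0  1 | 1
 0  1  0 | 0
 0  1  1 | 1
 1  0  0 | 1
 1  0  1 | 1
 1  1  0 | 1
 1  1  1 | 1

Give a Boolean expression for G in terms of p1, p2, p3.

Only row (0,1,0) gives 0. So G is 1 everywhere except there — the complement of the minterm ¬p1·p2·¬p3.

G(p1, p2, p3) = ~((~p1 & p2) & ~p3)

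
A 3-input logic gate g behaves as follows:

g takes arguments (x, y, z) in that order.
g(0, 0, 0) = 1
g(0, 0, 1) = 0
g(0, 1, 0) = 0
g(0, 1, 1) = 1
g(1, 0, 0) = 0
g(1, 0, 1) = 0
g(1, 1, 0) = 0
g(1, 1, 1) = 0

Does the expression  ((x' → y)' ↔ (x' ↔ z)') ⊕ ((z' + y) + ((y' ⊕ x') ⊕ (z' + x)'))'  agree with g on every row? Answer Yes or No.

No

Evaluate ((x' → y)' ↔ (x' ↔ z)') ⊕ ((z' + y) + ((y' ⊕ x') ⊕ (z' + x)'))' on each row and compare to g:
  x=0, y=0, z=0: formula gives 1, g = 1 ✓
  x=0, y=0, z=1: formula gives 0, g = 0 ✓
  x=0, y=1, z=0: formula gives 0, g = 0 ✓
  x=0, y=1, z=1: formula gives 1, g = 1 ✓
  x=1, y=0, z=0: formula gives 1, but g = 0 ✗
Row (1,0,0) is a counterexample, so the formula is not equivalent to g.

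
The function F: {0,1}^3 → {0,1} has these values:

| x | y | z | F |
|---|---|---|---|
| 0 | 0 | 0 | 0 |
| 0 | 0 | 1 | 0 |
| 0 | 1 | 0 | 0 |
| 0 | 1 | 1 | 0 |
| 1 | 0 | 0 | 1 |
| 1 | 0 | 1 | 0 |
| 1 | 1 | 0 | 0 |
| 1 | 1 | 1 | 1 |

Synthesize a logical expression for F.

The 1-rows are (1,0,0), (1,1,1). Each contributes one minterm — x·¬y·¬z; x·y·z — and their disjunction is a sum-of-products form of F.

F(x, y, z) = ((x · y') · z') + ((x · y) · z)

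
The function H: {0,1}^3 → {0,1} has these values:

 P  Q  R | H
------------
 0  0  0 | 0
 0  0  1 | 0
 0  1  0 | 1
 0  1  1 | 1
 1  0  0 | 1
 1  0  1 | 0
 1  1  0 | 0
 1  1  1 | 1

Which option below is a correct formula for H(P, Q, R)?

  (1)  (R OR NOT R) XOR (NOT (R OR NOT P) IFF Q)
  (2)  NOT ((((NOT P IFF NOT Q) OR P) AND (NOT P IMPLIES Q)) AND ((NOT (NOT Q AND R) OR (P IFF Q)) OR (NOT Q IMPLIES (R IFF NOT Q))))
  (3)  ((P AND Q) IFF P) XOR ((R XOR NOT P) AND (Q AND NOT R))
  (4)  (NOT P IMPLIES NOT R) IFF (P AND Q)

(2) disagrees with H on (0,0,0) (formula → 1, table → 0); rule it out.
(3) disagrees with H on (0,0,0) (formula → 1, table → 0); rule it out.
(4) disagrees with H on (0,0,1) (formula → 1, table → 0); rule it out.
That leaves (1). Evaluating it on every row reproduces the table of H exactly.

1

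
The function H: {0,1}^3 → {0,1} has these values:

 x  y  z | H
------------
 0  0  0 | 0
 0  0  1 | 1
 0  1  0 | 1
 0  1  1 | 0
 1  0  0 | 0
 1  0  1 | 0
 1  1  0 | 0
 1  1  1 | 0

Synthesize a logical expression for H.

H(x, y, z) = ((not x and not y) and z) or ((not x and y) and not z)

H=1 on 2 inputs: (0,0,1), (0,1,0). Reading each as a conjunction of literals (¬x·¬y·z, ¬x·y·¬z) and taking the OR gives the canonical DNF.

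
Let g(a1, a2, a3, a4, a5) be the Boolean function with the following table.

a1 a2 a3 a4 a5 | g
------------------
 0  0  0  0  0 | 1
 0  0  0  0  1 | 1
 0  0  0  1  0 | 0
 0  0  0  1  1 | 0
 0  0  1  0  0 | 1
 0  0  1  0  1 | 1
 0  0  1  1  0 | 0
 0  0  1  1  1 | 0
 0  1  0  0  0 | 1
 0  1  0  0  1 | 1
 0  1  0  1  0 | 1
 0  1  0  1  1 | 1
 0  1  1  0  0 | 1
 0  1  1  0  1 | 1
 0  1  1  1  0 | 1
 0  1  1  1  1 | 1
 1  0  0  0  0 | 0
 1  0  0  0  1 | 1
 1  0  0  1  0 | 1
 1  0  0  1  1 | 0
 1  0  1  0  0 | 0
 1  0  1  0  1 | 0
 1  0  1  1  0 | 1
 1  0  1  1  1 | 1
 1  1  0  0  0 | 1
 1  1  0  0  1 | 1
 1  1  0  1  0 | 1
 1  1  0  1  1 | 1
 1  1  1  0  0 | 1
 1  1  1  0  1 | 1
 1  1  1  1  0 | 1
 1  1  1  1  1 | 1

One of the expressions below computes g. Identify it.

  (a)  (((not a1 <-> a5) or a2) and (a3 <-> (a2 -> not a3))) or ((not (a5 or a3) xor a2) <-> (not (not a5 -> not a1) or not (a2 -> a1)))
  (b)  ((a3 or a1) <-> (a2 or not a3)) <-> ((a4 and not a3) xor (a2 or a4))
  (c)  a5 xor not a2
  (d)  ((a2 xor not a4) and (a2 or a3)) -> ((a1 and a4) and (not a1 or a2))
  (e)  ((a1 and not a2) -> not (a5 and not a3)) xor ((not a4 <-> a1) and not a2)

e

(a) fails at (0,0,0,0,0): the formula yields 0, g is 1.
(b) fails at (0,0,0,1,0): the formula yields 1, g is 0.
(c) fails at (0,0,0,0,1): the formula yields 0, g is 1.
(d) fails at (0,0,0,1,0): the formula yields 1, g is 0.
Only (e) survives; checking it on all 32 rows confirms it matches g.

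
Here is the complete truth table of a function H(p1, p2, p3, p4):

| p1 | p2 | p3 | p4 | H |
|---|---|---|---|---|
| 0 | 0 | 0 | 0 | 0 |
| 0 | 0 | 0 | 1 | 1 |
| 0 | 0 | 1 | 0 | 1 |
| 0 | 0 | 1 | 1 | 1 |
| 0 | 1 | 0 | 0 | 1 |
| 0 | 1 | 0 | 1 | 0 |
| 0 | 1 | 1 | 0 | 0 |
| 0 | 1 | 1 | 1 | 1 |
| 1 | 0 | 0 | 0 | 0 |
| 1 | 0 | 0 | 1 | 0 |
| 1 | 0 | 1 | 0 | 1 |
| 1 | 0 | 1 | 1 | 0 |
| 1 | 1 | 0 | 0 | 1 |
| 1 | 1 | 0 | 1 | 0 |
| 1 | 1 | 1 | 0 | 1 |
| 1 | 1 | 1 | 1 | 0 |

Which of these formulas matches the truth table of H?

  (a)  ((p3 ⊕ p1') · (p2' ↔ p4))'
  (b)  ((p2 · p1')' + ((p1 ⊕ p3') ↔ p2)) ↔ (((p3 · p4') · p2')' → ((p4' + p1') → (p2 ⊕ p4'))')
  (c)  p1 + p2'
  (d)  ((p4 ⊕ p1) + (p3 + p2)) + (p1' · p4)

(a) disagrees with H on (0,0,0,0) (formula → 1, table → 0); rule it out.
(c) disagrees with H on (0,0,0,0) (formula → 1, table → 0); rule it out.
(d) disagrees with H on (0,1,0,1) (formula → 1, table → 0); rule it out.
(b) is the remaining candidate, and it agrees with H on all 16 inputs.

b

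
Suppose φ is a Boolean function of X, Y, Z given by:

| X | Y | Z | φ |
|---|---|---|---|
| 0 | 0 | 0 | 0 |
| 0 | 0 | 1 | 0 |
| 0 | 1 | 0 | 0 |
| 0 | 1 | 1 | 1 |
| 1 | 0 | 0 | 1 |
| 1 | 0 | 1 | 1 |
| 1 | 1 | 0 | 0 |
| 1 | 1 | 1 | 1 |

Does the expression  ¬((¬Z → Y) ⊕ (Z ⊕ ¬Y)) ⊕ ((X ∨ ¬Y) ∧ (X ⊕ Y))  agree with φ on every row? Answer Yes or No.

Test each input against both φ and the formula:
  X=0, Y=0, Z=0: formula gives 0, φ = 0 ✓
  X=0, Y=0, Z=1: formula gives 0, φ = 0 ✓
  X=0, Y=1, Z=0: formula gives 0, φ = 0 ✓
  X=0, Y=1, Z=1: formula gives 1, φ = 1 ✓
  X=1, Y=0, Z=0: formula gives 1, φ = 1 ✓
  … (the remaining 3 rows also agree.)
All 8 rows match — the expression computes φ exactly.

Yes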